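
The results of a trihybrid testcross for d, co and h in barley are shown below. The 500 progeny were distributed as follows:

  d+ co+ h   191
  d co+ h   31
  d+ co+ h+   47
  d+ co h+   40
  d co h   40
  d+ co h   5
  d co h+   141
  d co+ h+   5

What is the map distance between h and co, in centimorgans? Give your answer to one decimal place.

19.4 centimorgans

The two most frequent reciprocal classes, d+ co+ h and d co h+, are the parental types, so the F1 was d+ co+ h / d co h+.
The two rarest classes, d+ co h and d co+ h+, are the double crossovers. Comparing them with the parentals, only the co allele has switched, so co is the middle locus and the order is d – co – h.
Crossovers in the co–h interval produce the single-crossover classes d+ co+ h+ and d co h (47 + 40 = 87) plus the double crossovers (10).
RF(co–h) = (87 + 10) / 500 = 97/500 = 0.1940 → 19.4 centimorgans.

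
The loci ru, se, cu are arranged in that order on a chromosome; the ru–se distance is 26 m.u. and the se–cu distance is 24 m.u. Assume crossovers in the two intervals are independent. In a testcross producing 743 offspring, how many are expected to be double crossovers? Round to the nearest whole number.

46

Map distances give recombination frequencies of 0.260 and 0.240 for the two intervals.
With no interference, expected double-crossover frequency = 0.260 × 0.240 = 0.06240.
Expected number = 0.06240 × 743 = 46.36 ≈ 46.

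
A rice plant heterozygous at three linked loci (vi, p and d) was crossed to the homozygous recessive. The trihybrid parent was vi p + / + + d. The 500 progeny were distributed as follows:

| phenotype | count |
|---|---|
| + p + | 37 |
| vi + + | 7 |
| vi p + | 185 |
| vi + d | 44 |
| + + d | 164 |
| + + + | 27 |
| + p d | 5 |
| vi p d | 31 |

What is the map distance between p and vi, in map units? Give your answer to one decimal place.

18.6 map units

The two rarest classes, vi + + and + p d, are the double crossovers. Comparing them with the parentals, only the p allele has switched, so p is the middle locus and the order is vi – p – d.
Crossovers in the vi–p interval produce the single-crossover classes + p + and vi + d (37 + 44 = 81) plus the double crossovers (12).
RF(vi–p) = (81 + 12) / 500 = 93/500 = 0.1860 → 18.6 map units.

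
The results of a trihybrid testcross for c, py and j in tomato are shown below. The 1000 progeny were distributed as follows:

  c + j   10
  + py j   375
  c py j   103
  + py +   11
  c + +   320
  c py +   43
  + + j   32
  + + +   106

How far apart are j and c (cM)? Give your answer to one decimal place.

23.0 cM

The two most frequent reciprocal classes, c + + and + py j, are the parental types, so the F1 was c + + / + py j.
The two rarest classes, c + j and + py +, are the double crossovers. Comparing them with the parentals, only the j allele has switched, so j is the middle locus and the order is c – j – py.
Crossovers in the c–j interval produce the single-crossover classes + + + and c py j (106 + 103 = 209) plus the double crossovers (21).
RF(c–j) = (209 + 21) / 1000 = 230/1000 = 0.2300 → 23.0 cM.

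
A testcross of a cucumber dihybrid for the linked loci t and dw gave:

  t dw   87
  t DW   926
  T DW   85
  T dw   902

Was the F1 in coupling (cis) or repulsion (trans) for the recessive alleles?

The two most frequent classes are T dw (902) and t DW (926); these are the parental (non-recombinant) types.
So the F1 carried T dw on one chromosome and t DW on the other — the recessive alleles are on opposite chromosomes (trans / repulsion).

trans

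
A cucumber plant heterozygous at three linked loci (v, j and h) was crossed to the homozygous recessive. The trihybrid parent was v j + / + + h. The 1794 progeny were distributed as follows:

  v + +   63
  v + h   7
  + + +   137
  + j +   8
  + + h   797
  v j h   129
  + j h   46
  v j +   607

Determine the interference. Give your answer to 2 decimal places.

0.23

The two rarest classes, + j + and v + h, are the double crossovers. Comparing them with the parentals, only the v allele has switched, so v is the middle locus and the order is j – v – h.
j–v: (109 + 15)/1794 = 0.0691; v–h: (266 + 15)/1794 = 0.1566.
Expected DCO frequency = 0.0691 × 0.1566 ≈ 0.01082; observed = 15/1794 ≈ 0.00836.
Coefficient of coincidence = 0.00836/0.01082 ≈ 0.77; interference = 1 − 0.77 = 0.23.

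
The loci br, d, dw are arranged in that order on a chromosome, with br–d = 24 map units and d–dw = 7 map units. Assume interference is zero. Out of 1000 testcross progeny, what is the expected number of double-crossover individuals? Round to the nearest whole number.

17

Map distances give recombination frequencies of 0.240 and 0.070 for the two intervals.
With no interference, expected double-crossover frequency = 0.240 × 0.070 = 0.01680.
Expected number = 0.01680 × 1000 = 16.80 ≈ 17.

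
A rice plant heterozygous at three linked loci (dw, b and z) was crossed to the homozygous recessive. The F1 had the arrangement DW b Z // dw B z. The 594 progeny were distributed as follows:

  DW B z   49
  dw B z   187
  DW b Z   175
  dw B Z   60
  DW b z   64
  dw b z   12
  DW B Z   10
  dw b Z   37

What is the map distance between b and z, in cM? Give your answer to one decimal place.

24.6 cM

The two rarest classes, DW B Z and dw b z, are the double crossovers. Comparing them with the parentals, only the b allele has switched, so b is the middle locus and the order is z – b – dw.
Crossovers in the z–b interval produce the single-crossover classes DW b z and dw B Z (64 + 60 = 124) plus the double crossovers (22).
RF(z–b) = (124 + 22) / 594 = 146/594 = 0.2458 → 24.6 cM.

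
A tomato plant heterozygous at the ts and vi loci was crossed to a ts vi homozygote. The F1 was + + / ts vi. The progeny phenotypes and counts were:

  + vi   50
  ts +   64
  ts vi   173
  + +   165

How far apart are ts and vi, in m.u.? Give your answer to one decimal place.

25.2 m.u.

The recombinant classes are + vi and ts +: 50 + 64 = 114.
Recombination frequency = 114/452 = 0.2522 ≈ 25.2%, i.e. 25.2 m.u.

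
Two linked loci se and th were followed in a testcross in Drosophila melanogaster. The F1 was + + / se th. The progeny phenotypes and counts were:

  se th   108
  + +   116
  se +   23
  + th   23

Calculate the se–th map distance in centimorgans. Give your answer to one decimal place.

17.0 centimorgans

The recombinant classes are + th and se +: 23 + 23 = 46.
Recombination frequency = 46/270 = 0.1704 ≈ 17.0%, i.e. 17.0 centimorgans.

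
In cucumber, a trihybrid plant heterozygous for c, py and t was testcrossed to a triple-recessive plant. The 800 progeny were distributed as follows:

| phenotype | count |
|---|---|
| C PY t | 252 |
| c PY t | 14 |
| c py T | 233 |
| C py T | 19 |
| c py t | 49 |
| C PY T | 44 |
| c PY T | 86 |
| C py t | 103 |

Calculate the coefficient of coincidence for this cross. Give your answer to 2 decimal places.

0.94

The two most frequent reciprocal classes, c py T and C PY t, are the parental types, so the F1 was c py T / C PY t.
The two rarest classes, C py T and c PY t, are the double crossovers. Comparing them with the parentals, only the c allele has switched, so c is the middle locus and the order is t – c – py.
t–c: (93 + 33)/800 = 0.1575; c–py: (189 + 33)/800 = 0.2775.
Expected DCO frequency = 0.1575 × 0.2775 ≈ 0.04371; observed = 33/800 ≈ 0.04125.
Coefficient of coincidence = 0.04125/0.04371 ≈ 0.94.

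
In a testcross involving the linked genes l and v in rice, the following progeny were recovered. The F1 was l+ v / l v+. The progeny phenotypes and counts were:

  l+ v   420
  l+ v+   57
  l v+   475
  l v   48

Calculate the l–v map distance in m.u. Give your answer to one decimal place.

The recombinant classes are l+ v+ and l v: 57 + 48 = 105.
Recombination frequency = 105/1000 = 0.1050 ≈ 10.5%, i.e. 10.5 m.u.

10.5 m.u.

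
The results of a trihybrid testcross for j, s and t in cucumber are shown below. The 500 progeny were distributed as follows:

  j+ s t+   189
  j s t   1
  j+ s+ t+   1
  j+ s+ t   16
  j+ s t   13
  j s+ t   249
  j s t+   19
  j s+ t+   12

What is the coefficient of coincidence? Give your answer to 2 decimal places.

The two most frequent reciprocal classes, j s+ t and j+ s t+, are the parental types, so the F1 was j s+ t / j+ s t+.
The two rarest classes, j s t and j+ s+ t+, are the double crossovers. Comparing them with the parentals, only the s allele has switched, so s is the middle locus and the order is t – s – j.
t–s: (25 + 2)/500 = 0.0540; s–j: (35 + 2)/500 = 0.0740.
Expected DCO frequency = 0.0540 × 0.0740 ≈ 0.00400; observed = 2/500 ≈ 0.00400.
Coefficient of coincidence = 0.00400/0.00400 ≈ 1.00.

1.00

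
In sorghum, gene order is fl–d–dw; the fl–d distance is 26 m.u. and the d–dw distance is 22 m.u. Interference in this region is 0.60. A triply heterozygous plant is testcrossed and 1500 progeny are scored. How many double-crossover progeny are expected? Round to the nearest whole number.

Map distances give recombination frequencies of 0.260 and 0.220 for the two intervals.
With interference 0.60 (so coincidence = 0.40), expected double-crossover frequency = 0.260 × 0.220 × 0.40 = 0.02288.
Expected number = 0.02288 × 1500 = 34.32 ≈ 34.

34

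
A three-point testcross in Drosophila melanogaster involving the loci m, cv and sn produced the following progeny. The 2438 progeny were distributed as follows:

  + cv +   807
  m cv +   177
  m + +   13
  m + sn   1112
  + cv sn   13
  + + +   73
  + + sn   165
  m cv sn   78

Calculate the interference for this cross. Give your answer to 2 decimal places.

0.03

The two most frequent reciprocal classes, m + sn and + cv +, are the parental types, so the F1 was m + sn / + cv +.
The two rarest classes, m + + and + cv sn, are the double crossovers. Comparing them with the parentals, only the sn allele has switched, so sn is the middle locus and the order is m – sn – cv.
m–sn: (342 + 26)/2438 = 0.1509; sn–cv: (151 + 26)/2438 = 0.0726.
Expected DCO frequency = 0.1509 × 0.0726 ≈ 0.01096; observed = 26/2438 ≈ 0.01066.
Coefficient of coincidence = 0.01066/0.01096 ≈ 0.97; interference = 1 − 0.97 = 0.03.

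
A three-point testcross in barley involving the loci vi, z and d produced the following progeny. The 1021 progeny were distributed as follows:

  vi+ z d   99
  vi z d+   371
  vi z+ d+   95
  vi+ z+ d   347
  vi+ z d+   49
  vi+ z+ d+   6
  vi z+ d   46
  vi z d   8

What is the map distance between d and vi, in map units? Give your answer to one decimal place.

The two most frequent reciprocal classes, vi+ z+ d and vi z d+, are the parental types, so the F1 was vi+ z+ d / vi z d+.
The two rarest classes, vi+ z+ d+ and vi z d, are the double crossovers. Comparing them with the parentals, only the d allele has switched, so d is the middle locus and the order is vi – d – z.
Crossovers in the vi–d interval produce the single-crossover classes vi z+ d and vi+ z d+ (46 + 49 = 95) plus the double crossovers (14).
RF(vi–d) = (95 + 14) / 1021 = 109/1021 = 0.1068 → 10.7 map units.

10.7 map units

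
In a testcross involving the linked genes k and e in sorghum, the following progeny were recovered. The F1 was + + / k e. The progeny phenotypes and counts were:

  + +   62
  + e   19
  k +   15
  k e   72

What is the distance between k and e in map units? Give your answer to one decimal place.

20.2 map units

The recombinant classes are + e and k +: 19 + 15 = 34.
Recombination frequency = 34/168 = 0.2024 ≈ 20.2%, i.e. 20.2 map units.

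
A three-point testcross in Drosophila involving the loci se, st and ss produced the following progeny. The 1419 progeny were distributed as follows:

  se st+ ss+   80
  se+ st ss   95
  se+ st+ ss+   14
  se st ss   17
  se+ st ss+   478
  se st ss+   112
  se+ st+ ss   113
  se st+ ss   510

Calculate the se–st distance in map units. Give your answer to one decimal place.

18.0 map units

The two most frequent reciprocal classes, se st+ ss and se+ st ss+, are the parental types, so the F1 was se st+ ss / se+ st ss+.
The two rarest classes, se st ss and se+ st+ ss+, are the double crossovers. Comparing them with the parentals, only the st allele has switched, so st is the middle locus and the order is ss – st – se.
Crossovers in the st–se interval produce the single-crossover classes se+ st+ ss and se st ss+ (113 + 112 = 225) plus the double crossovers (31).
RF(st–se) = (225 + 31) / 1419 = 256/1419 = 0.1804 → 18.0 map units.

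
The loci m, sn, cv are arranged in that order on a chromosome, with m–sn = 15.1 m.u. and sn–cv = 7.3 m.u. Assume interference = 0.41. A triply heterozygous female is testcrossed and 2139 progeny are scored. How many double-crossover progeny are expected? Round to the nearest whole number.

Map distances give recombination frequencies of 0.151 and 0.073 for the two intervals.
With interference 0.41 (so coincidence = 0.59), expected double-crossover frequency = 0.151 × 0.073 × 0.59 = 0.00650.
Expected number = 0.00650 × 2139 = 13.91 ≈ 14.

14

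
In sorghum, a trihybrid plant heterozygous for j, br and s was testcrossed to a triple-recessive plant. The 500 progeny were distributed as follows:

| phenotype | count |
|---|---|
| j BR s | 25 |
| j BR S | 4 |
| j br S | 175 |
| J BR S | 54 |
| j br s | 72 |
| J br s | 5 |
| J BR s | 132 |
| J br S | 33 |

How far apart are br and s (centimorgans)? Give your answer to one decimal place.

The two most frequent reciprocal classes, J BR s and j br S, are the parental types, so the F1 was J BR s / j br S.
The two rarest classes, J br s and j BR S, are the double crossovers. Comparing them with the parentals, only the br allele has switched, so br is the middle locus and the order is s – br – j.
Crossovers in the s–br interval produce the single-crossover classes J BR S and j br s (54 + 72 = 126) plus the double crossovers (9).
RF(s–br) = (126 + 9) / 500 = 135/500 = 0.2700 → 27.0 centimorgans.

27.0 centimorgans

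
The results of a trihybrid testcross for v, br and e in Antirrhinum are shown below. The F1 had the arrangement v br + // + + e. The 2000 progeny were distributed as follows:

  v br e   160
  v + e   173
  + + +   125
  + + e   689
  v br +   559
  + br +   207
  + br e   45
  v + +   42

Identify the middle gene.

The two rarest classes, v + + and + br e, are the double crossovers. Comparing them with the parentals, only the br allele has switched, so br is the middle locus and the order is e – br – v.

br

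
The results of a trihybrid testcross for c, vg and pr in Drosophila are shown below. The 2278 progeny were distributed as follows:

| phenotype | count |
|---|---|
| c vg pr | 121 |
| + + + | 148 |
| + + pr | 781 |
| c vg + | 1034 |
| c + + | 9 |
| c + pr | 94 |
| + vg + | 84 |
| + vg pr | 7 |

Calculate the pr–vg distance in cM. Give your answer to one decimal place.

12.5 cM

The two most frequent reciprocal classes, + + pr and c vg +, are the parental types, so the F1 was + + pr / c vg +.
The two rarest classes, + vg pr and c + +, are the double crossovers. Comparing them with the parentals, only the vg allele has switched, so vg is the middle locus and the order is c – vg – pr.
Crossovers in the vg–pr interval produce the single-crossover classes + + + and c vg pr (148 + 121 = 269) plus the double crossovers (16).
RF(vg–pr) = (269 + 16) / 2278 = 285/2278 = 0.1251 → 12.5 cM.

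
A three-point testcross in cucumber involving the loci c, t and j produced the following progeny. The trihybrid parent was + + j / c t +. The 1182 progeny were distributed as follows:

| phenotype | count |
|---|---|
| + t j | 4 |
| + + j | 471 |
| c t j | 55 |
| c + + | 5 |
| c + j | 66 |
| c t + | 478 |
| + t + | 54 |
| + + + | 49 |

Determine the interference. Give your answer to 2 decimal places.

0.27

The two rarest classes, + t j and c + +, are the double crossovers. Comparing them with the parentals, only the t allele has switched, so t is the middle locus and the order is c – t – j.
c–t: (120 + 9)/1182 = 0.1091; t–j: (104 + 9)/1182 = 0.0956.
Expected DCO frequency = 0.1091 × 0.0956 ≈ 0.01043; observed = 9/1182 ≈ 0.00761.
Coefficient of coincidence = 0.00761/0.01043 ≈ 0.73; interference = 1 − 0.73 = 0.27.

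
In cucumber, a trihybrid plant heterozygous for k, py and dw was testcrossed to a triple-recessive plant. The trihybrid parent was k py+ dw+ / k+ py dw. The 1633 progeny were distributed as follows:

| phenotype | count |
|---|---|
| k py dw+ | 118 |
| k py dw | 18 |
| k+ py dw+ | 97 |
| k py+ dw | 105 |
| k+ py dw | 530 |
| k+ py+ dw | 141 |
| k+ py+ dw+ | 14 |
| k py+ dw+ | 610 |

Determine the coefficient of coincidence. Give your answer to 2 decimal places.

0.77

The two rarest classes, k+ py+ dw+ and k py dw, are the double crossovers. Comparing them with the parentals, only the k allele has switched, so k is the middle locus and the order is dw – k – py.
dw–k: (202 + 32)/1633 = 0.1433; k–py: (259 + 32)/1633 = 0.1782.
Expected DCO frequency = 0.1433 × 0.1782 ≈ 0.02554; observed = 32/1633 ≈ 0.01960.
Coefficient of coincidence = 0.01960/0.02554 ≈ 0.77.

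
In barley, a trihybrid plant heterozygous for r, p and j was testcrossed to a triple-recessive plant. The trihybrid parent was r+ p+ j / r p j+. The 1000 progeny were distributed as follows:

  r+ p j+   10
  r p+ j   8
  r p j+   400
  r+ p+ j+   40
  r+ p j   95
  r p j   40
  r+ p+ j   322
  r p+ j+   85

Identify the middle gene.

r

The two rarest classes, r p+ j and r+ p j+, are the double crossovers. Comparing them with the parentals, only the r allele has switched, so r is the middle locus and the order is j – r – p.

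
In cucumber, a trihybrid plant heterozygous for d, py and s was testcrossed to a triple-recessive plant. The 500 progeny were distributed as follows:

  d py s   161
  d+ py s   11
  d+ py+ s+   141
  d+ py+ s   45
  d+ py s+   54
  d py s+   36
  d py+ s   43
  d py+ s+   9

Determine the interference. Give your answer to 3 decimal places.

The two most frequent reciprocal classes, d py s and d+ py+ s+, are the parental types, so the F1 was d py s / d+ py+ s+.
The two rarest classes, d+ py s and d py+ s+, are the double crossovers. Comparing them with the parentals, only the d allele has switched, so d is the middle locus and the order is py – d – s.
py–d: (97 + 20)/500 = 0.2340; d–s: (81 + 20)/500 = 0.2020.
Expected DCO frequency = 0.2340 × 0.2020 ≈ 0.04727; observed = 20/500 ≈ 0.04000.
Coefficient of coincidence = 0.04000/0.04727 ≈ 0.846; interference = 1 − 0.846 = 0.154.

0.154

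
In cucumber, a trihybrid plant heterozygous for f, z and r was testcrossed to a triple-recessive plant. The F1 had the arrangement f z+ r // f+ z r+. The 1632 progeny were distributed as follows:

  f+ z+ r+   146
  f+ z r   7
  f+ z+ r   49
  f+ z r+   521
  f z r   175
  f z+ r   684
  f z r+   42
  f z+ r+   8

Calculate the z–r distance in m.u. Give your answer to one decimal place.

The two rarest classes, f z+ r+ and f+ z r, are the double crossovers. Comparing them with the parentals, only the r allele has switched, so r is the middle locus and the order is z – r – f.
Crossovers in the z–r interval produce the single-crossover classes f z r and f+ z+ r+ (175 + 146 = 321) plus the double crossovers (15).
RF(z–r) = (321 + 15) / 1632 = 336/1632 = 0.2059 → 20.6 m.u.

20.6 m.u.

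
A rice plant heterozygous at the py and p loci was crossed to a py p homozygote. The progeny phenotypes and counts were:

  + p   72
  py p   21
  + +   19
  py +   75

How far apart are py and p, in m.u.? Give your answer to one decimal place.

21.4 m.u.

The two most frequent classes, + p (72) and py + (75), are the parental types, so the F1 was + p / py +.
The recombinant classes are + + and py p: 19 + 21 = 40.
Recombination frequency = 40/187 = 0.2139 ≈ 21.4%, i.e. 21.4 m.u.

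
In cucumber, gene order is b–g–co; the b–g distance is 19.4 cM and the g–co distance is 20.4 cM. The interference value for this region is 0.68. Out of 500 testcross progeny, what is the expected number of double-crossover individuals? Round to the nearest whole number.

Map distances give recombination frequencies of 0.194 and 0.204 for the two intervals.
With interference 0.68 (so coincidence = 0.32), expected double-crossover frequency = 0.194 × 0.204 × 0.32 = 0.01266.
Expected number = 0.01266 × 500 = 6.33 ≈ 6.

6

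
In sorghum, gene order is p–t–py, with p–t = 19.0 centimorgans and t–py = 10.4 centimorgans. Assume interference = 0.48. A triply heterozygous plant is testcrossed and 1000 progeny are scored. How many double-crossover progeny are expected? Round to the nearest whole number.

Map distances give recombination frequencies of 0.190 and 0.104 for the two intervals.
With interference 0.48 (so coincidence = 0.52), expected double-crossover frequency = 0.190 × 0.104 × 0.52 = 0.01028.
Expected number = 0.01028 × 1000 = 10.28 ≈ 10.

10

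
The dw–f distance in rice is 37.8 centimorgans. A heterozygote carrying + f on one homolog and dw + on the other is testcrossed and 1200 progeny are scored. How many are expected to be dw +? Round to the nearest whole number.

A map distance of 37.8 centimorgans corresponds to a recombination frequency of 0.378.
The F1 is + f / dw +, so dw + is a parental gamete class with expected frequency (1 − r)/2 = 0.622/2 = 0.3110.
Expected number = 0.3110 × 1200 = 373.20 ≈ 373.

373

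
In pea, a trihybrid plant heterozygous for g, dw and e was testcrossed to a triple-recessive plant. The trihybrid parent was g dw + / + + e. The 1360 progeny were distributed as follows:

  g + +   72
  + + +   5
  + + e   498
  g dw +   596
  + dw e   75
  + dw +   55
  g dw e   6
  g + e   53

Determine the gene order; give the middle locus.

The two rarest classes, g dw e and + + +, are the double crossovers. Comparing them with the parentals, only the e allele has switched, so e is the middle locus and the order is dw – e – g.

e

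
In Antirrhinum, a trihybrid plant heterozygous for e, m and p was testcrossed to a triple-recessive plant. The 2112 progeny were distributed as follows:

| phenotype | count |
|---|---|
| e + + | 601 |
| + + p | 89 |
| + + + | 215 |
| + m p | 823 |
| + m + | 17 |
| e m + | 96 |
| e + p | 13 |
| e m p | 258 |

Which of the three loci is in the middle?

p

The two most frequent reciprocal classes, + m p and e + +, are the parental types, so the F1 was + m p / e + +.
The two rarest classes, + m + and e + p, are the double crossovers. Comparing them with the parentals, only the p allele has switched, so p is the middle locus and the order is m – p – e.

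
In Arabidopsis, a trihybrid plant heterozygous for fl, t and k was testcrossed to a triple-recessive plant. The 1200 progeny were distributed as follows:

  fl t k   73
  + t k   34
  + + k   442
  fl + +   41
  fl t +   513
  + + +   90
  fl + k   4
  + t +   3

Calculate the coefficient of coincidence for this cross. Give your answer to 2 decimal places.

The two most frequent reciprocal classes, fl t + and + + k, are the parental types, so the F1 was fl t + / + + k.
The two rarest classes, + t + and fl + k, are the double crossovers. Comparing them with the parentals, only the fl allele has switched, so fl is the middle locus and the order is t – fl – k.
t–fl: (75 + 7)/1200 = 0.0683; fl–k: (163 + 7)/1200 = 0.1417.
Expected DCO frequency = 0.0683 × 0.1417 ≈ 0.00968; observed = 7/1200 ≈ 0.00583.
Coefficient of coincidence = 0.00583/0.00968 ≈ 0.60.

0.60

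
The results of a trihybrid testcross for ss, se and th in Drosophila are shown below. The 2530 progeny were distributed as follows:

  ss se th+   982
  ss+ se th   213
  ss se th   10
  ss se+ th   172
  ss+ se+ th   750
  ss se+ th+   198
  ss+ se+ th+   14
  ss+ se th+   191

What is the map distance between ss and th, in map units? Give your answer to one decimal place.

15.3 map units

The two most frequent reciprocal classes, ss+ se+ th and ss se th+, are the parental types, so the F1 was ss+ se+ th / ss se th+.
The two rarest classes, ss+ se+ th+ and ss se th, are the double crossovers. Comparing them with the parentals, only the th allele has switched, so th is the middle locus and the order is se – th – ss.
Crossovers in the th–ss interval produce the single-crossover classes ss se+ th and ss+ se th+ (172 + 191 = 363) plus the double crossovers (24).
RF(th–ss) = (363 + 24) / 2530 = 387/2530 = 0.1530 → 15.3 map units.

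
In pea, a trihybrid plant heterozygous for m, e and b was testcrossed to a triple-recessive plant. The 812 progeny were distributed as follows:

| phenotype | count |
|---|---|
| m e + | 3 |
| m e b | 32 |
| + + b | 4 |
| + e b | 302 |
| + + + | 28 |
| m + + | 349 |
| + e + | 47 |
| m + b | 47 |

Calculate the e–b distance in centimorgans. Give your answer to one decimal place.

12.4 centimorgans

The two most frequent reciprocal classes, + e b and m + +, are the parental types, so the F1 was + e b / m + +.
The two rarest classes, + + b and m e +, are the double crossovers. Comparing them with the parentals, only the e allele has switched, so e is the middle locus and the order is b – e – m.
Crossovers in the b–e interval produce the single-crossover classes + e + and m + b (47 + 47 = 94) plus the double crossovers (7).
RF(b–e) = (94 + 7) / 812 = 101/812 = 0.1244 → 12.4 centimorgans.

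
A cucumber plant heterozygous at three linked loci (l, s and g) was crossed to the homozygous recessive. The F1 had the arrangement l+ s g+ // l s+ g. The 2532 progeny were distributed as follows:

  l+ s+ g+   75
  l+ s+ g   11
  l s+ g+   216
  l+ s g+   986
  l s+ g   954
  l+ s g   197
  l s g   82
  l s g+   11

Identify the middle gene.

The two rarest classes, l s g+ and l+ s+ g, are the double crossovers. Comparing them with the parentals, only the l allele has switched, so l is the middle locus and the order is s – l – g.

l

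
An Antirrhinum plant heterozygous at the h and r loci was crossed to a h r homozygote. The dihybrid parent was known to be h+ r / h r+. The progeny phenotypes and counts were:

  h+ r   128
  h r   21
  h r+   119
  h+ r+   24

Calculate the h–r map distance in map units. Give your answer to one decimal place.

The recombinant classes are h+ r+ and h r: 24 + 21 = 45.
Recombination frequency = 45/292 = 0.1541 ≈ 15.4%, i.e. 15.4 map units.

15.4 map units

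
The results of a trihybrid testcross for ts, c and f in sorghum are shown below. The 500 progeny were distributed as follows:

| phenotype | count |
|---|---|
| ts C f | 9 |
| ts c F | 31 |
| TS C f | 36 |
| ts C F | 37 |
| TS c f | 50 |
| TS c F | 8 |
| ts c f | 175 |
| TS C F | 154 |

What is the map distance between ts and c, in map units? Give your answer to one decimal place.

20.8 map units

The two most frequent reciprocal classes, ts c f and TS C F, are the parental types, so the F1 was ts c f / TS C F.
The two rarest classes, ts C f and TS c F, are the double crossovers. Comparing them with the parentals, only the c allele has switched, so c is the middle locus and the order is f – c – ts.
Crossovers in the c–ts interval produce the single-crossover classes TS c f and ts C F (50 + 37 = 87) plus the double crossovers (17).
RF(c–ts) = (87 + 17) / 500 = 104/500 = 0.2080 → 20.8 map units.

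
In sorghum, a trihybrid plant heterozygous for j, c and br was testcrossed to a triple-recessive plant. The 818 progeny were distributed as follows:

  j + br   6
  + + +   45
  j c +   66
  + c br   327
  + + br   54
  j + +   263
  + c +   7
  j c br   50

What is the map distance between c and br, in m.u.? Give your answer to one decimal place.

The two most frequent reciprocal classes, + c br and j + +, are the parental types, so the F1 was + c br / j + +.
The two rarest classes, + c + and j + br, are the double crossovers. Comparing them with the parentals, only the br allele has switched, so br is the middle locus and the order is c – br – j.
Crossovers in the c–br interval produce the single-crossover classes + + br and j c + (54 + 66 = 120) plus the double crossovers (13).
RF(c–br) = (120 + 13) / 818 = 133/818 = 0.1626 → 16.3 m.u.

16.3 m.u.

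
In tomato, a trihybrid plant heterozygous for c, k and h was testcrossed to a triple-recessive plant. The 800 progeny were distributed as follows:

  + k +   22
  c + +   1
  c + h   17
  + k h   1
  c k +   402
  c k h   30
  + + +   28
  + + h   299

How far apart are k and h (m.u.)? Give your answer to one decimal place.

7.5 m.u.

The two most frequent reciprocal classes, c k + and + + h, are the parental types, so the F1 was c k + / + + h.
The two rarest classes, c + + and + k h, are the double crossovers. Comparing them with the parentals, only the k allele has switched, so k is the middle locus and the order is c – k – h.
Crossovers in the k–h interval produce the single-crossover classes c k h and + + + (30 + 28 = 58) plus the double crossovers (2).
RF(k–h) = (58 + 2) / 800 = 60/800 = 0.0750 → 7.5 m.u.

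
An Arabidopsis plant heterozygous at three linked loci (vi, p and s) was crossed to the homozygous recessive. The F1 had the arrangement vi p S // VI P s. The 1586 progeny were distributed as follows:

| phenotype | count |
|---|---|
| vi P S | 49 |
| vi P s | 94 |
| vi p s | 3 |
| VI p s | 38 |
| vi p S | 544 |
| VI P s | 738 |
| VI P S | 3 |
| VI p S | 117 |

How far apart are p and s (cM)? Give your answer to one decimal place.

The two rarest classes, vi p s and VI P S, are the double crossovers. Comparing them with the parentals, only the s allele has switched, so s is the middle locus and the order is vi – s – p.
Crossovers in the s–p interval produce the single-crossover classes vi P S and VI p s (49 + 38 = 87) plus the double crossovers (6).
RF(s–p) = (87 + 6) / 1586 = 93/1586 = 0.0586 → 5.9 cM.

5.9 cM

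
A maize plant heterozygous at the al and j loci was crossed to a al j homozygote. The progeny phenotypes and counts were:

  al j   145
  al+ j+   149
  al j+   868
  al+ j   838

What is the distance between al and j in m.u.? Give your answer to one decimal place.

The two most frequent classes, al+ j (838) and al j+ (868), are the parental types, so the F1 was al+ j / al j+.
The recombinant classes are al+ j+ and al j: 149 + 145 = 294.
Recombination frequency = 294/2000 = 0.1470 ≈ 14.7%, i.e. 14.7 m.u.

14.7 m.u.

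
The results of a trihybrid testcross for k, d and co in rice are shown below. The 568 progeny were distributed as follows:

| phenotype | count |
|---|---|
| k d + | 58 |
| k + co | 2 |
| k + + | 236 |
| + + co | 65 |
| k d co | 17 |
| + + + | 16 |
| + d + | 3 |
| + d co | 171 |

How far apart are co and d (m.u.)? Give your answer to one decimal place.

The two most frequent reciprocal classes, + d co and k + +, are the parental types, so the F1 was + d co / k + +.
The two rarest classes, + d + and k + co, are the double crossovers. Comparing them with the parentals, only the co allele has switched, so co is the middle locus and the order is d – co – k.
Crossovers in the d–co interval produce the single-crossover classes + + co and k d + (65 + 58 = 123) plus the double crossovers (5).
RF(d–co) = (123 + 5) / 568 = 128/568 = 0.2254 → 22.5 m.u.

22.5 m.u.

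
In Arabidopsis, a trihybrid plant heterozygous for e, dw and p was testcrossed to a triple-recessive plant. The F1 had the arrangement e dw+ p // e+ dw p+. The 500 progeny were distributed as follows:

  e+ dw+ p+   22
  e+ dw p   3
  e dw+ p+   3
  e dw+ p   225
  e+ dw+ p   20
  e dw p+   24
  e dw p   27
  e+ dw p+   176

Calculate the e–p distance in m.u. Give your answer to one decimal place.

The two rarest classes, e dw+ p+ and e+ dw p, are the double crossovers. Comparing them with the parentals, only the p allele has switched, so p is the middle locus and the order is e – p – dw.
Crossovers in the e–p interval produce the single-crossover classes e+ dw+ p and e dw p+ (20 + 24 = 44) plus the double crossovers (6).
RF(e–p) = (44 + 6) / 500 = 50/500 = 0.1000 → 10.0 m.u.

10.0 m.u.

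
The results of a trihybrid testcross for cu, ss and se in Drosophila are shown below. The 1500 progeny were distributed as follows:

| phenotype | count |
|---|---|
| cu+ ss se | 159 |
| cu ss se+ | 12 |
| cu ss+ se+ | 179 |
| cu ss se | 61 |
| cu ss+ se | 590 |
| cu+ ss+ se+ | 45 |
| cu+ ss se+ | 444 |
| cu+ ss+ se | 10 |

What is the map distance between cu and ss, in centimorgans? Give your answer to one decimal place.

8.5 centimorgans

The two most frequent reciprocal classes, cu ss+ se and cu+ ss se+, are the parental types, so the F1 was cu ss+ se / cu+ ss se+.
The two rarest classes, cu+ ss+ se and cu ss se+, are the double crossovers. Comparing them with the parentals, only the cu allele has switched, so cu is the middle locus and the order is se – cu – ss.
Crossovers in the cu–ss interval produce the single-crossover classes cu ss se and cu+ ss+ se+ (61 + 45 = 106) plus the double crossovers (22).
RF(cu–ss) = (106 + 22) / 1500 = 128/1500 = 0.0853 → 8.5 centimorgans.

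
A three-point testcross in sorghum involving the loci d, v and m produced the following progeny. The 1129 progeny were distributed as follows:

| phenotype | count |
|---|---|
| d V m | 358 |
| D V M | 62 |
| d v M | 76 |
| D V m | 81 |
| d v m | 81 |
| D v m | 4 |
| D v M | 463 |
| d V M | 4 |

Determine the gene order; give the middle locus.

m

The two most frequent reciprocal classes, d V m and D v M, are the parental types, so the F1 was d V m / D v M.
The two rarest classes, d V M and D v m, are the double crossovers. Comparing them with the parentals, only the m allele has switched, so m is the middle locus and the order is d – m – v.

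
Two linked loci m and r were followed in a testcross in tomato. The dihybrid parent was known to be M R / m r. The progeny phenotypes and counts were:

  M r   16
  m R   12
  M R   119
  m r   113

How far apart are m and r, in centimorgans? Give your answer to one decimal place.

The recombinant classes are M r and m R: 16 + 12 = 28.
Recombination frequency = 28/260 = 0.1077 ≈ 10.8%, i.e. 10.8 centimorgans.

10.8 centimorgans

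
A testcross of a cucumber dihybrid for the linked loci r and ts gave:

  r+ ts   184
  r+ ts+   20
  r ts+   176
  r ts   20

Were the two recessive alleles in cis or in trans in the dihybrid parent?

The two most frequent classes are r+ ts (184) and r ts+ (176); these are the parental (non-recombinant) types.
So the F1 carried r+ ts on one chromosome and r ts+ on the other — the recessive alleles are on opposite chromosomes (trans / repulsion).

trans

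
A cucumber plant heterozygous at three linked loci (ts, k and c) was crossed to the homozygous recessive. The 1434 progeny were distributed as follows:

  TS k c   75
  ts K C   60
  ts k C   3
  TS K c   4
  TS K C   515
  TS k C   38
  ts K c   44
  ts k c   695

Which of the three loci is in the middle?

The two most frequent reciprocal classes, ts k c and TS K C, are the parental types, so the F1 was ts k c / TS K C.
The two rarest classes, ts k C and TS K c, are the double crossovers. Comparing them with the parentals, only the c allele has switched, so c is the middle locus and the order is ts – c – k.

c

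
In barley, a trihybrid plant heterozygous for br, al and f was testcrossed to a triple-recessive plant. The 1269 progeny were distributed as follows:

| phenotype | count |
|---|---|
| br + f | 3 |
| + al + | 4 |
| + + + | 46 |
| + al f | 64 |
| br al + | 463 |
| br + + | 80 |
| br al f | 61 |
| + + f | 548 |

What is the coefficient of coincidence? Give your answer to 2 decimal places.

The two most frequent reciprocal classes, br al + and + + f, are the parental types, so the F1 was br al + / + + f.
The two rarest classes, + al + and br + f, are the double crossovers. Comparing them with the parentals, only the br allele has switched, so br is the middle locus and the order is f – br – al.
f–br: (107 + 7)/1269 = 0.0898; br–al: (144 + 7)/1269 = 0.1190.
Expected DCO frequency = 0.0898 × 0.1190 ≈ 0.01069; observed = 7/1269 ≈ 0.00552.
Coefficient of coincidence = 0.00552/0.01069 ≈ 0.52.

0.52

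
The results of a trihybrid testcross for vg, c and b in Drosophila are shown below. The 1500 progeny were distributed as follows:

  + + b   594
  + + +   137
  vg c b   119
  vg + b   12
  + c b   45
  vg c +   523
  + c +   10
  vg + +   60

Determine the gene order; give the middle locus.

vg

The two most frequent reciprocal classes, vg c + and + + b, are the parental types, so the F1 was vg c + / + + b.
The two rarest classes, + c + and vg + b, are the double crossovers. Comparing them with the parentals, only the vg allele has switched, so vg is the middle locus and the order is c – vg – b.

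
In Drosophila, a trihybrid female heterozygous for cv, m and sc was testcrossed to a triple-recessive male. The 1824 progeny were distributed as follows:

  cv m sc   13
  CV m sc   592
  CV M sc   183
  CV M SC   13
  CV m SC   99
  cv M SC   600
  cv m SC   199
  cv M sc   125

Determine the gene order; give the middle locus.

cv

The two most frequent reciprocal classes, CV m sc and cv M SC, are the parental types, so the F1 was CV m sc / cv M SC.
The two rarest classes, cv m sc and CV M SC, are the double crossovers. Comparing them with the parentals, only the cv allele has switched, so cv is the middle locus and the order is m – cv – sc.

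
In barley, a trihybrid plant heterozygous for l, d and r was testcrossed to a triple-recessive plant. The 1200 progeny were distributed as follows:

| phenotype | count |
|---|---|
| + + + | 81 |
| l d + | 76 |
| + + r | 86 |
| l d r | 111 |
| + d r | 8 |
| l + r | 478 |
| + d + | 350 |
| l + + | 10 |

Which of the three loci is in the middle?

r

The two most frequent reciprocal classes, + d + and l + r, are the parental types, so the F1 was + d + / l + r.
The two rarest classes, + d r and l + +, are the double crossovers. Comparing them with the parentals, only the r allele has switched, so r is the middle locus and the order is l – r – d.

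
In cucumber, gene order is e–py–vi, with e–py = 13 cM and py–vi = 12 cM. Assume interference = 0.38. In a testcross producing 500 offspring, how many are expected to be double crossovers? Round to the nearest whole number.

Map distances give recombination frequencies of 0.130 and 0.120 for the two intervals.
With interference 0.38 (so coincidence = 0.62), expected double-crossover frequency = 0.130 × 0.120 × 0.62 = 0.00967.
Expected number = 0.00967 × 500 = 4.84 ≈ 5.

5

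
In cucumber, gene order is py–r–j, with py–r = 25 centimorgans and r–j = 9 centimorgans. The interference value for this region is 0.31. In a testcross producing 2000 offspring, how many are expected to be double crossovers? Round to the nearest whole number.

Map distances give recombination frequencies of 0.250 and 0.090 for the two intervals.
With interference 0.31 (so coincidence = 0.69), expected double-crossover frequency = 0.250 × 0.090 × 0.69 = 0.01552.
Expected number = 0.01552 × 2000 = 31.05 ≈ 31.

31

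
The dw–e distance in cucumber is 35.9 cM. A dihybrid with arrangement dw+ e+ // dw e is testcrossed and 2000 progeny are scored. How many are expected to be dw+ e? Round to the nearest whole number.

A map distance of 35.9 cM corresponds to a recombination frequency of 0.359.
The F1 is dw+ e+ / dw e, so dw+ e is a recombinant gamete class with expected frequency r/2 = 0.359/2 = 0.1795.
Expected number = 0.1795 × 2000 = 359.00 ≈ 359.

359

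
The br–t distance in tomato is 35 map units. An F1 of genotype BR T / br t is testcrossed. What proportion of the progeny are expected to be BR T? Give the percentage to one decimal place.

32.5%

A map distance of 35 map units corresponds to a recombination frequency of 0.350.
The F1 is BR T / br t, so BR T is a parental gamete class with expected frequency (1 − r)/2 = 0.650/2 = 0.3250.
That is 0.3250 = 32.5% of the progeny.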